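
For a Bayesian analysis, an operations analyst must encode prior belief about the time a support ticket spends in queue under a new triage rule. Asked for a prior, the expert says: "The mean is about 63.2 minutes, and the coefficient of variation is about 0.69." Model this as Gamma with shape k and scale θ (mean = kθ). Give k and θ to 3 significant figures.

k ≈ 2.1, θ ≈ 30.1

For Gamma(k, scale θ): mean = kθ, variance = kθ², so CV = 1/√k.
CV = 0.69, hence k = 1/CV² = 2.1.
Then θ = mean/k = 63.2/2.1 = 30.1.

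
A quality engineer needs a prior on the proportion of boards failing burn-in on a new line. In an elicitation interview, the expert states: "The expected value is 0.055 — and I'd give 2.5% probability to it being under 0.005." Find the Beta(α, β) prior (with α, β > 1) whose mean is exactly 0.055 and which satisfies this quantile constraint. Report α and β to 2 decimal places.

With mean 0.055 fixed, write α = 0.055s, β = 0.945s where s = α+β.
Need P(θ < 0.005) = 0.025 under Beta(0.055s, 0.945s). Normal approximation: (q−m)/√(m(1−m)/s) ≈ z_{0.025} = -1.96, so s ≈ 0.055·0.945·(-1.96)²/(0.005−0.055)² = 79.9.
At s = 79.9: P(θ<0.005) ≈ 0.000. Adjusting to match 0.025 gives s ≈ 30.04.
So α = 0.055·30.04 ≈ 1.65, β = 0.945·30.04 ≈ 28.39.

α ≈ 1.65, β ≈ 28.39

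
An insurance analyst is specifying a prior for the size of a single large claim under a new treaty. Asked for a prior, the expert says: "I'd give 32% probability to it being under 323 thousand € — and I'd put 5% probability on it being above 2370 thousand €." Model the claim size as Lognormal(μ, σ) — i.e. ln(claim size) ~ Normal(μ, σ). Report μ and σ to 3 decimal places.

μ ≈ 6.219, σ ≈ 0.943

If T ~ Lognormal(μ,σ) then ln T ~ Normal(μ,σ), so the p-quantile of ln T is μ + z_p·σ.
ln(323) = 5.778 and ln(2370) = 7.771; z_{0.32} = -0.4677, z_{0.95} = 1.645.
σ = (7.771 − 5.778)/(1.645 − (-0.4677)) = 0.943.
μ = 5.778 − (-0.4677)·0.943 = 6.219.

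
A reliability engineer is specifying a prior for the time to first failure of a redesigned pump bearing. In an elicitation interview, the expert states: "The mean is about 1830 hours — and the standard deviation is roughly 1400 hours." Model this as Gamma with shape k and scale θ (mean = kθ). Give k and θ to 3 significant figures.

k ≈ 1.71, θ ≈ 1070

For Gamma(k, scale θ): mean = kθ, variance = kθ², so CV = 1/√k.
CV = SD/mean = 1400/1830 = 0.765, hence k = 1/CV² = 1.71.
Then θ = mean/k = 1830/1.71 = 1070.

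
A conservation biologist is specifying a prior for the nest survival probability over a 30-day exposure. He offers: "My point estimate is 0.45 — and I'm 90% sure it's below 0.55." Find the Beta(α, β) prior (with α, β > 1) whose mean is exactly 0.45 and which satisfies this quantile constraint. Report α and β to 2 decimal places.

With mean 0.45 fixed, write α = 0.45s, β = 0.55s where s = α+β.
Need P(θ < 0.55) = 0.9 under Beta(0.45s, 0.55s). Normal approximation: (q−m)/√(m(1−m)/s) ≈ z_{0.9} = 1.28, so s ≈ 0.45·0.55·(1.28)²/(0.55−0.45)² = 40.6.
At s = 40.6: P(θ<0.55) ≈ 0.900. Adjusting to match 0.9 gives s ≈ 40.75.
So α = 0.45·40.75 ≈ 18.34, β = 0.55·40.75 ≈ 22.41.

α ≈ 18.34, β ≈ 22.41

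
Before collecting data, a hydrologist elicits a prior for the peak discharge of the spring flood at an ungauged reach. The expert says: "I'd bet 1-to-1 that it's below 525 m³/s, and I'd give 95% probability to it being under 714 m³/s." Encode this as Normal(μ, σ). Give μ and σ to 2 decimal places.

The p-quantile of Normal(μ,σ) is μ + z_p·σ, with z_{0.5} = 0 and z_{0.95} = 1.645.
Eliminate σ: μ = (z₂·x₁ − z₁·x₂)/(z₂ − z₁) = (1.645·525 − (0)·714)/1.645 = 525.00.
Then σ = (x₂ − x₁)/(z₂ − z₁) = (714 − 525)/1.645 = 114.90.

μ = 525.00, σ = 114.90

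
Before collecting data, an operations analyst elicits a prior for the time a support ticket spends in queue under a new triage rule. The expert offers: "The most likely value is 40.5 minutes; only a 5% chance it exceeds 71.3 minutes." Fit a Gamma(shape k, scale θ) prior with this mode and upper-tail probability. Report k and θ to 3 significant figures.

Gamma(k,θ) with k>1 has mode (k−1)θ, so θ = 40.5/(k−1).
Need P(X < 71.3) = 0.95 with θ tied to k this way. Start at k = 2, θ = 40.5: P(X<71.3) ≈ 0.525.
Too low — raise k to concentrate. Iterating converges to k ≈ 9.72.
Then θ = 40.5/(9.72−1) ≈ 4.65.

k ≈ 9.72, θ ≈ 4.65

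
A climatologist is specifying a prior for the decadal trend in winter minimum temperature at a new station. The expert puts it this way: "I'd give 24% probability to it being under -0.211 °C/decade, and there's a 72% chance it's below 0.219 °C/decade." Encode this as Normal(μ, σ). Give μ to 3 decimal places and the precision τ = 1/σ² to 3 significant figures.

The p-quantile of Normal(μ,σ) is μ + z_p·σ, with z_{0.24} = -0.7063 and z_{0.72} = 0.5828.
Eliminate σ: μ = (z₂·x₁ − z₁·x₂)/(z₂ − z₁) = (0.5828·-0.211 − (-0.7063)·0.219)/1.289 = 0.025.
Then σ = (x₂ − x₁)/(z₂ − z₁) = (0.219 − -0.211)/1.289 = 0.334.
Precision τ = 1/σ² = 1/0.3336² = 8.99.

μ = 0.025, τ = 8.99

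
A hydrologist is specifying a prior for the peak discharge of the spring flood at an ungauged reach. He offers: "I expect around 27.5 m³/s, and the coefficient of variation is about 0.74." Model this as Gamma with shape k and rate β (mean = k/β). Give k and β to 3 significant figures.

For Gamma(k, rate β): mean = k/β, variance = k/β², so CV = 1/√k.
CV = 0.74, hence k = 1/CV² = 1.83.
Then β = k/mean = 1.83/27.5 = 0.0664.

k ≈ 1.83, β ≈ 0.0664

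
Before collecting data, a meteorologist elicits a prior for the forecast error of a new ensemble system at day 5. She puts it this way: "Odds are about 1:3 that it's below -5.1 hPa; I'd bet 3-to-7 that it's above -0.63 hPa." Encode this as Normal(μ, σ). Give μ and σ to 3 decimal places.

For Normal(μ,σ), the p-quantile is μ + z_p·σ. Here z_{0.25} = -0.6745, z_{0.7} = 0.5244.
So -5.1 = μ − 0.6745σ and -0.63 = μ + 0.5244σ.
Subtracting: σ = (-0.63 − -5.1)/(0.5244 − (-0.6745)) = 3.728.
Then μ = -5.1 − (-0.6745)·3.728 = -2.585.

μ = -2.585, σ = 3.728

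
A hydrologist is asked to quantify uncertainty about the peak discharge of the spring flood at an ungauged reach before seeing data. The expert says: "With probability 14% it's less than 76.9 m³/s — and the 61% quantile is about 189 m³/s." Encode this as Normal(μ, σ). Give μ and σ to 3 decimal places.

The p-quantile of Normal(μ,σ) is μ + z_p·σ, with z_{0.14} = -1.08 and z_{0.61} = 0.2793.
Eliminate σ: μ = (z₂·x₁ − z₁·x₂)/(z₂ − z₁) = (0.2793·76.9 − (-1.08)·189)/1.36 = 165.971.
Then σ = (x₂ − x₁)/(z₂ − z₁) = (189 − 76.9)/1.36 = 82.448.

μ = 165.971, σ = 82.448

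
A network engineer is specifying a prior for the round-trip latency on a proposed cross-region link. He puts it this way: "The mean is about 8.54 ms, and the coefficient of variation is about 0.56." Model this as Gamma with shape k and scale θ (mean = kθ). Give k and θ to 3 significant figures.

For Gamma(k, scale θ): mean = kθ, variance = kθ², so CV = 1/√k.
CV = 0.56, hence k = 1/CV² = 3.19.
Then θ = mean/k = 8.54/3.19 = 2.68.

k ≈ 3.19, θ ≈ 2.68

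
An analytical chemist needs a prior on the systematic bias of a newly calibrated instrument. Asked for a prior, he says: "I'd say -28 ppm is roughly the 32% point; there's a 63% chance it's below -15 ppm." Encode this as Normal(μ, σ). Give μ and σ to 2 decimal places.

μ = -20.40, σ = 16.26

For Normal(μ,σ), the p-quantile is μ + z_p·σ. Here z_{0.32} = -0.4677, z_{0.63} = 0.3319.
So -28 = μ − 0.4677σ and -15 = μ + 0.3319σ.
Subtracting: σ = (-15 − -28)/(0.3319 − (-0.4677)) = 16.26.
Then μ = -28 − (-0.4677)·16.26 = -20.40.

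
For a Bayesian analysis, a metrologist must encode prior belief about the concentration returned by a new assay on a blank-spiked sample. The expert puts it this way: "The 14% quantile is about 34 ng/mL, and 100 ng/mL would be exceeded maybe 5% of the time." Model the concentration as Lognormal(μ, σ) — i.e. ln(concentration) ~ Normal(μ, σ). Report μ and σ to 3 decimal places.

μ ≈ 3.954, σ ≈ 0.396

If T ~ Lognormal(μ,σ) then ln T ~ Normal(μ,σ), so the p-quantile of ln T is μ + z_p·σ.
ln(34) = 3.526 and ln(100) = 4.605; z_{0.14} = -1.08, z_{0.95} = 1.645.
σ = (4.605 − 3.526)/(1.645 − (-1.08)) = 0.396.
μ = 3.526 − (-1.08)·0.396 = 3.954.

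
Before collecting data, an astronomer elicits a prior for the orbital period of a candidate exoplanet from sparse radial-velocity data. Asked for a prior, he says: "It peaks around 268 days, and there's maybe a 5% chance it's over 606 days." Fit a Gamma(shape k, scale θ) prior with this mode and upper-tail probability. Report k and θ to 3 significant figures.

Gamma(k,θ) with k>1 has mode (k−1)θ, so θ = 268/(k−1).
Need P(X < 606) = 0.95 with θ tied to k this way. Start at k = 2, θ = 268: P(X<606) ≈ 0.660.
Too low — raise k to concentrate. Iterating converges to k ≈ 5.12.
Then θ = 268/(5.12−1) ≈ 65.

k ≈ 5.12, θ ≈ 65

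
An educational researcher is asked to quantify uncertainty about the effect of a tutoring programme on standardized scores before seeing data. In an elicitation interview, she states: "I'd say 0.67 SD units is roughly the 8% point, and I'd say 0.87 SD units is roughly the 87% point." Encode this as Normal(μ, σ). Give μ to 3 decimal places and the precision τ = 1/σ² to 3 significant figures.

μ = 0.781, τ = 160

For Normal(μ,σ), the p-quantile is μ + z_p·σ. Here z_{0.08} = -1.405, z_{0.87} = 1.126.
So 0.67 = μ − 1.405σ and 0.87 = μ + 1.126σ.
Subtracting: σ = (0.87 − 0.67)/(1.126 − (-1.405)) = 0.079.
Then μ = 0.67 − (-1.405)·0.079 = 0.781.
Precision τ = 1/σ² = 1/0.07901² = 160.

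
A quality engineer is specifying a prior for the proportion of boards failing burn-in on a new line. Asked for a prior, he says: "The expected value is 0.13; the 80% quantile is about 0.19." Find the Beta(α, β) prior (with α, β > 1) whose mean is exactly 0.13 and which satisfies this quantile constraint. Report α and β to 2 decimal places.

α ≈ 2.35, β ≈ 15.73

With mean 0.13 fixed, write α = 0.13s, β = 0.87s where s = α+β.
Need P(θ < 0.19) = 0.8 under Beta(0.13s, 0.87s). Normal approximation: (q−m)/√(m(1−m)/s) ≈ z_{0.8} = 0.842, so s ≈ 0.13·0.87·(0.842)²/(0.19−0.13)² = 22.3.
At s = 22.3: P(θ<0.19) ≈ 0.816. Adjusting to match 0.8 gives s ≈ 18.08.
So α = 0.13·18.08 ≈ 2.35, β = 0.87·18.08 ≈ 15.73.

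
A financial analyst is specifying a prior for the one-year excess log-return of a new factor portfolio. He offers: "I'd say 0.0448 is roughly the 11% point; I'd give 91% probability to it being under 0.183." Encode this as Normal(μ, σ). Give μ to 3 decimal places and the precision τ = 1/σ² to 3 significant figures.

For Normal(μ,σ), the p-quantile is μ + z_p·σ. Here z_{0.11} = -1.227, z_{0.91} = 1.341.
So 0.0448 = μ − 1.227σ and 0.183 = μ + 1.341σ.
Subtracting: σ = (0.183 − 0.0448)/(1.341 − (-1.227)) = 0.054.
Then μ = 0.0448 − (-1.227)·0.054 = 0.111.
Precision τ = 1/σ² = 1/0.05383² = 345.

μ = 0.111, τ = 345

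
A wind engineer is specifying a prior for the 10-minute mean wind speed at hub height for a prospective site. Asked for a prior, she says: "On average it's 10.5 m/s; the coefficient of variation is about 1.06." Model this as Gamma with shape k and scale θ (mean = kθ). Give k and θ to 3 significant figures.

k ≈ 0.89, θ ≈ 11.8

For Gamma(k, scale θ): mean = kθ, variance = kθ², so CV = 1/√k.
CV = 1.06, hence k = 1/CV² = 0.89.
Then θ = mean/k = 10.5/0.89 = 11.8.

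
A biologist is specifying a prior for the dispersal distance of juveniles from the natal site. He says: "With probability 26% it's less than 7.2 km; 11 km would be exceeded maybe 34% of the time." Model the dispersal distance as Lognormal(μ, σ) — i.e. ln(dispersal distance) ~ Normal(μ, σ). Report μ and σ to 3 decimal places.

If T ~ Lognormal(μ,σ) then ln T ~ Normal(μ,σ), so the p-quantile of ln T is μ + z_p·σ.
ln(7.2) = 1.974 and ln(11) = 2.398; z_{0.26} = -0.6433, z_{0.66} = 0.4125.
σ = (2.398 − 1.974)/(0.4125 − (-0.6433)) = 0.401.
μ = 1.974 − (-0.6433)·0.401 = 2.232.

μ ≈ 2.232, σ ≈ 0.401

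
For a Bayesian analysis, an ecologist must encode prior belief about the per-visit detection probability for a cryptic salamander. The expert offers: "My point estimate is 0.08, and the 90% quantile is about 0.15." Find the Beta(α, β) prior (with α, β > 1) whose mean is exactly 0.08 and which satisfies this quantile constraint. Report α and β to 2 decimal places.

α ≈ 2.15, β ≈ 24.77

With mean 0.08 fixed, write α = 0.08s, β = 0.92s where s = α+β.
Need P(θ < 0.15) = 0.9 under Beta(0.08s, 0.92s). Normal approximation: (q−m)/√(m(1−m)/s) ≈ z_{0.9} = 1.28, so s ≈ 0.08·0.92·(1.28)²/(0.15−0.08)² = 24.7.
At s = 24.7: P(θ<0.15) ≈ 0.893. Adjusting to match 0.9 gives s ≈ 26.92.
So α = 0.08·26.92 ≈ 2.15, β = 0.92·26.92 ≈ 24.77.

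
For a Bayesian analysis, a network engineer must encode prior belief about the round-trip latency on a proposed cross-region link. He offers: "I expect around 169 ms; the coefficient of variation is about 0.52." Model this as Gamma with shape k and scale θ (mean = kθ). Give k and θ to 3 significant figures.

k ≈ 3.7, θ ≈ 45.7

For Gamma(k, scale θ): mean = kθ, variance = kθ², so CV = 1/√k.
CV = 0.52, hence k = 1/CV² = 3.7.
Then θ = mean/k = 169/3.7 = 45.7.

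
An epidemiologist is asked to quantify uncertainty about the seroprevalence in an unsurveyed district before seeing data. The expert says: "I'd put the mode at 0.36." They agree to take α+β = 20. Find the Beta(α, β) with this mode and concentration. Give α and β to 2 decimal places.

For α,β > 1 the Beta mode is (α−1)/(α+β−2). With α+β = 20, the mode is (α−1)/18.
Set (α−1)/18 = 0.36 → α = 1 + 0.36·18 = 7.48.
β = 20 − α = 12.52.

α = 7.48, β = 12.52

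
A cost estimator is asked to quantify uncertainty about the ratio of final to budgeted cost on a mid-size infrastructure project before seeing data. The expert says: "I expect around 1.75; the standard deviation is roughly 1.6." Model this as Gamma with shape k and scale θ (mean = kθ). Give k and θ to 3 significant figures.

k ≈ 1.2, θ ≈ 1.46

For Gamma(k, scale θ): mean = kθ, variance = kθ², so CV = 1/√k.
CV = SD/mean = 1.6/1.75 = 0.9143, hence k = 1/CV² = 1.2.
Then θ = mean/k = 1.75/1.2 = 1.46.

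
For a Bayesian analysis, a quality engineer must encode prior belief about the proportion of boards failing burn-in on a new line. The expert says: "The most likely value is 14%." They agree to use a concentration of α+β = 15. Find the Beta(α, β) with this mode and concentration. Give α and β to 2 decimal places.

α = 2.82, β = 12.18

For α,β > 1 the Beta mode is (α−1)/(α+β−2). With α+β = 15, the mode is (α−1)/13.
Set (α−1)/13 = 0.14 → α = 1 + 0.14·13 = 2.82.
β = 15 − α = 12.18.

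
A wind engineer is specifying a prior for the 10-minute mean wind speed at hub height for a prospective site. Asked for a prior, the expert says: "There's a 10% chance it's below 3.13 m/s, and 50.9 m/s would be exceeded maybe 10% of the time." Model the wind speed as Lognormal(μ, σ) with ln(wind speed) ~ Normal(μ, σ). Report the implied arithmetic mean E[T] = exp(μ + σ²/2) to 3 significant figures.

If T ~ Lognormal(μ,σ) then ln T ~ Normal(μ,σ), so the p-quantile of ln T is μ + z_p·σ.
ln(3.13) = 1.141 and ln(50.9) = 3.93; z_{0.1} = -1.282, z_{0.9} = 1.282.
σ = (3.93 − 1.141)/(1.282 − (-1.282)) = 1.088.
μ = 1.141 − (-1.282)·1.088 = 2.535.
E[T] = exp(μ + σ²/2) = exp(2.535 + 0.5919) = 22.8 m/s.

E[T] ≈ 22.8 m/s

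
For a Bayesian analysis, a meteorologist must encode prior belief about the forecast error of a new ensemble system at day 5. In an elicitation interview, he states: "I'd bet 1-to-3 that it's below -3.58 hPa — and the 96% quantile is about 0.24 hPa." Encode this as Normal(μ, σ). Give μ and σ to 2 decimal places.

The p-quantile of Normal(μ,σ) is μ + z_p·σ, with z_{0.25} = -0.6745 and z_{0.96} = 1.751.
Eliminate σ: μ = (z₂·x₁ − z₁·x₂)/(z₂ − z₁) = (1.751·-3.58 − (-0.6745)·0.24)/2.425 = -2.52.
Then σ = (x₂ − x₁)/(z₂ − z₁) = (0.24 − -3.58)/2.425 = 1.58.

μ = -2.52, σ = 1.58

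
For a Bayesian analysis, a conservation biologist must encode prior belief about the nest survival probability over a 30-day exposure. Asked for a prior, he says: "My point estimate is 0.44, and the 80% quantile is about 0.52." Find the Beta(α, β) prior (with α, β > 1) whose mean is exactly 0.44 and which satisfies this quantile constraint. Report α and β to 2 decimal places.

With mean 0.44 fixed, write α = 0.44s, β = 0.56s where s = α+β.
Need P(θ < 0.52) = 0.8 under Beta(0.44s, 0.56s). Normal approximation: (q−m)/√(m(1−m)/s) ≈ z_{0.8} = 0.842, so s ≈ 0.44·0.56·(0.842)²/(0.52−0.44)² = 27.3.
At s = 27.3: P(θ<0.52) ≈ 0.801. Adjusting to match 0.8 gives s ≈ 27.11.
So α = 0.44·27.11 ≈ 11.93, β = 0.56·27.11 ≈ 15.18.

α ≈ 11.93, β ≈ 15.18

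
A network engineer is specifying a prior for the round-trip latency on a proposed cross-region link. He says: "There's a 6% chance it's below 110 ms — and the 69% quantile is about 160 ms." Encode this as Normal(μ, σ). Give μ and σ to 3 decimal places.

μ = 147.910, σ = 24.383

The p-quantile of Normal(μ,σ) is μ + z_p·σ, with z_{0.06} = -1.555 and z_{0.69} = 0.4959.
Eliminate σ: μ = (z₂·x₁ − z₁·x₂)/(z₂ − z₁) = (0.4959·110 − (-1.555)·160)/2.051 = 147.910.
Then σ = (x₂ − x₁)/(z₂ − z₁) = (160 − 110)/2.051 = 24.383.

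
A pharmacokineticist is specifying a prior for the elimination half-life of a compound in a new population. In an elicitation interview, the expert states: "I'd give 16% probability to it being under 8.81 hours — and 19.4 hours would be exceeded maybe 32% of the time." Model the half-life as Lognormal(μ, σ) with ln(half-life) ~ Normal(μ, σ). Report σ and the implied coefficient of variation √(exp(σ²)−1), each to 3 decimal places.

If T ~ Lognormal(μ,σ) then ln T ~ Normal(μ,σ), so the p-quantile of ln T is μ + z_p·σ.
ln(8.81) = 2.176 and ln(19.4) = 2.965; z_{0.16} = -0.9945, z_{0.68} = 0.4677.
σ = (2.965 − 2.176)/(0.4677 − (-0.9945)) = 0.540.
μ = 2.176 − (-0.9945)·0.540 = 2.713.
CV = √(exp(σ²)−1) = √(exp(0.2915)−1) = 0.582.

σ ≈ 0.540, CV ≈ 0.582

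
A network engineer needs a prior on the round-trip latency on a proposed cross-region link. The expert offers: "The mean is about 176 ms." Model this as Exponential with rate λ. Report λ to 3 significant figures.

Exponential mean = 1/λ, so λ = 1/176.0 = 0.00568.

λ ≈ 0.00568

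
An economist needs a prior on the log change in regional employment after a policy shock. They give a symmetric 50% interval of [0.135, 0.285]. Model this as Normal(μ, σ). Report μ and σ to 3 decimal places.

A symmetric 50% interval runs μ ± z·σ with z = 0.6745.
Half-width = 0.075, so σ = 0.075/0.6745 = 0.111.
μ is the interval midpoint, 0.210.

μ = 0.210, σ = 0.111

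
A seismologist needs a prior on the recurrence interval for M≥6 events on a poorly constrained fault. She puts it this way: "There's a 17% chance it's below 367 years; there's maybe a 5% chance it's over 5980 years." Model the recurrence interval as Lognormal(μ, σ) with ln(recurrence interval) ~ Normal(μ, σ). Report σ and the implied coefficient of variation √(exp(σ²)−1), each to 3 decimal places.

σ ≈ 1.074, CV ≈ 1.472

If T ~ Lognormal(μ,σ) then ln T ~ Normal(μ,σ), so the p-quantile of ln T is μ + z_p·σ.
ln(367) = 5.905 and ln(5980) = 8.696; z_{0.17} = -0.9542, z_{0.95} = 1.645.
σ = (8.696 − 5.905)/(1.645 − (-0.9542)) = 1.074.
μ = 5.905 − (-0.9542)·1.074 = 6.930.
CV = √(exp(σ²)−1) = √(exp(1.1530)−1) = 1.472.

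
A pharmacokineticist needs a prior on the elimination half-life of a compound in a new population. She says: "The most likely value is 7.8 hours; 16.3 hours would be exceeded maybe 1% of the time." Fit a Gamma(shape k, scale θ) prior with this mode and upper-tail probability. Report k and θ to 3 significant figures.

Gamma(k,θ) with k>1 has mode (k−1)θ, so θ = 7.8/(k−1).
Need P(X < 16.3) = 0.99 with θ tied to k this way. Start at k = 2, θ = 7.8: P(X<16.3) ≈ 0.618.
Too low — raise k to concentrate. Iterating converges to k ≈ 9.97.
Then θ = 7.8/(9.97−1) ≈ 0.87.

k ≈ 9.97, θ ≈ 0.87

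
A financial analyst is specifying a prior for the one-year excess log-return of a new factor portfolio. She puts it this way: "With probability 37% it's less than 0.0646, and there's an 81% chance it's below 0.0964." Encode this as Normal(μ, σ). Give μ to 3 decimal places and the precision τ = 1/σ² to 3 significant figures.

For Normal(μ,σ), the p-quantile is μ + z_p·σ. Here z_{0.37} = -0.3319, z_{0.81} = 0.8779.
So 0.0646 = μ − 0.3319σ and 0.0964 = μ + 0.8779σ.
Subtracting: σ = (0.0964 − 0.0646)/(0.8779 − (-0.3319)) = 0.026.
Then μ = 0.0646 − (-0.3319)·0.026 = 0.073.
Precision τ = 1/σ² = 1/0.02629² = 1450.

μ = 0.073, τ = 1450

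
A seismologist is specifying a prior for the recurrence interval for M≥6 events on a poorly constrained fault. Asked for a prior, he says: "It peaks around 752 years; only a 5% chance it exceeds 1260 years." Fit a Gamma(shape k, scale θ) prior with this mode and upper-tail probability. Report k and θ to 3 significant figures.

Gamma(k,θ) with k>1 has mode (k−1)θ, so θ = 752/(k−1).
Need P(X < 1260) = 0.95 with θ tied to k this way. Start at k = 2, θ = 752: P(X<1260) ≈ 0.499.
Too low — raise k to concentrate. Iterating converges to k ≈ 11.5.
Then θ = 752/(11.5−1) ≈ 71.7.

k ≈ 11.5, θ ≈ 71.7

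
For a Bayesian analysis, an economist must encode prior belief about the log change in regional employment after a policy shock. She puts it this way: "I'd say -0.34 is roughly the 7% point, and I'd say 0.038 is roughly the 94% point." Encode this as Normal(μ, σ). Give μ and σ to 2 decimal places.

μ = -0.16, σ = 0.12

The p-quantile of Normal(μ,σ) is μ + z_p·σ, with z_{0.07} = -1.476 and z_{0.94} = 1.555.
Eliminate σ: μ = (z₂·x₁ − z₁·x₂)/(z₂ − z₁) = (1.555·-0.34 − (-1.476)·0.038)/3.031 = -0.16.
Then σ = (x₂ − x₁)/(z₂ − z₁) = (0.038 − -0.34)/3.031 = 0.12.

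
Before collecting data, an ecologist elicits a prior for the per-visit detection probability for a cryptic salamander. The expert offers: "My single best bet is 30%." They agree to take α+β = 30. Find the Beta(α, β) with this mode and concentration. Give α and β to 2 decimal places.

α = 9.40, β = 20.60

For α,β > 1 the Beta mode is (α−1)/(α+β−2). With α+β = 30, the mode is (α−1)/28.
Set (α−1)/28 = 0.3 → α = 1 + 0.3·28 = 9.40.
β = 30 − α = 20.60.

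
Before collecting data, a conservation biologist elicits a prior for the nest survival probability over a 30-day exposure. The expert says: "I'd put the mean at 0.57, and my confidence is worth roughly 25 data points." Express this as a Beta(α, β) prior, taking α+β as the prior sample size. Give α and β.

α = 14.25, β = 10.75

Under the effective-sample-size interpretation, Beta(α, β) has prior mean α/(α+β) and prior sample size α+β.
So α+β = 25 and α/(α+β) = 0.57, giving α = 0.57·25 = 14.25 and β = 25 − 14.25 = 10.75.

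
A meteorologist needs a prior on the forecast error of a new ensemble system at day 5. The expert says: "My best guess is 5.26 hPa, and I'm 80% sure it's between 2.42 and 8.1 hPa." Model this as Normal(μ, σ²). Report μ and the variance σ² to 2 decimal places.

A symmetric 80% interval runs μ ± z·σ with z = 1.282.
Half-width = 2.84, so σ = 2.84/1.282 = 2.216 and σ² = 4.91.
μ is the stated best guess, 5.26.

μ = 5.26, σ² = 4.91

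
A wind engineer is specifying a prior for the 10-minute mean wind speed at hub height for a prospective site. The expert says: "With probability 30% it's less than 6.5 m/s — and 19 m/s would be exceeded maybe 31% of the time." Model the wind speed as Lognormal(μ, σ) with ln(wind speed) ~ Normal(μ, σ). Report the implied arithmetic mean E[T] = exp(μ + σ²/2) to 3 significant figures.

If T ~ Lognormal(μ,σ) then ln T ~ Normal(μ,σ), so the p-quantile of ln T is μ + z_p·σ.
ln(6.5) = 1.872 and ln(19) = 2.944; z_{0.3} = -0.5244, z_{0.69} = 0.4959.
σ = (2.944 − 1.872)/(0.4959 − (-0.5244)) = 1.051.
μ = 1.872 − (-0.5244)·1.051 = 2.423.
E[T] = exp(μ + σ²/2) = exp(2.423 + 0.5527) = 19.6 m/s.

E[T] ≈ 19.6 m/s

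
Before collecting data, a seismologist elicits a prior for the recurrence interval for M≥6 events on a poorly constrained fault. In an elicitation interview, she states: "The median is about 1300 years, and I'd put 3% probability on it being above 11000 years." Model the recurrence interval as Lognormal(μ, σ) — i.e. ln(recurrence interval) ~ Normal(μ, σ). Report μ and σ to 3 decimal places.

If T ~ Lognormal(μ,σ) then ln T ~ Normal(μ,σ), so the p-quantile of ln T is μ + z_p·σ.
ln(1300) = 7.17 and ln(11000) = 9.306; z_{0.5} = 0, z_{0.97} = 1.881.
σ = (9.306 − 7.17)/(1.881 − (0)) = 1.135.
μ = 7.17 − (0)·1.135 = 7.170.

μ ≈ 7.170, σ ≈ 1.135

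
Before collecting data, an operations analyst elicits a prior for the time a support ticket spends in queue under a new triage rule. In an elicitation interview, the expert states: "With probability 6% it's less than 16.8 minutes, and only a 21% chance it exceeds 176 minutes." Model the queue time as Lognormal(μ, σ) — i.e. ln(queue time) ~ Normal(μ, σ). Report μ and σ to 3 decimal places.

If T ~ Lognormal(μ,σ) then ln T ~ Normal(μ,σ), so the p-quantile of ln T is μ + z_p·σ.
ln(16.8) = 2.821 and ln(176) = 5.17; z_{0.06} = -1.555, z_{0.79} = 0.8064.
σ = (5.17 − 2.821)/(0.8064 − (-1.555)) = 0.995.
μ = 2.821 − (-1.555)·0.995 = 4.368.

μ ≈ 4.368, σ ≈ 0.995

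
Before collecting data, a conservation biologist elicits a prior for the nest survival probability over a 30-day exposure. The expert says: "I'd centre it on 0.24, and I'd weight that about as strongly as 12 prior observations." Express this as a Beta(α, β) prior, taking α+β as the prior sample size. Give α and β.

Under the effective-sample-size interpretation, Beta(α, β) has prior mean α/(α+β) and prior sample size α+β.
So α+β = 12 and α/(α+β) = 0.24, giving α = 0.24·12 = 2.88 and β = 12 − 2.88 = 9.12.

α = 2.88, β = 9.12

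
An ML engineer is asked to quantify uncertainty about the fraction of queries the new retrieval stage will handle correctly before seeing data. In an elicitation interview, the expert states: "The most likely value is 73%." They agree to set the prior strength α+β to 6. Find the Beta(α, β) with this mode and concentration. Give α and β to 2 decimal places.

α = 3.92, β = 2.08

For α,β > 1 the Beta mode is (α−1)/(α+β−2). With α+β = 6, the mode is (α−1)/4.
Set (α−1)/4 = 0.73 → α = 1 + 0.73·4 = 3.92.
β = 6 − α = 2.08.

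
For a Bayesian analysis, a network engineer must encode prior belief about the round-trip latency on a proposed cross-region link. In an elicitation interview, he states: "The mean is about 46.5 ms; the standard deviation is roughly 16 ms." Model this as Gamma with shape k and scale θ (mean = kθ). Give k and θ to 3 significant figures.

k ≈ 8.45, θ ≈ 5.51

For Gamma(k, scale θ): mean = kθ, variance = kθ², so CV = 1/√k.
CV = SD/mean = 16/46.5 = 0.3441, hence k = 1/CV² = 8.45.
Then θ = mean/k = 46.5/8.45 = 5.51.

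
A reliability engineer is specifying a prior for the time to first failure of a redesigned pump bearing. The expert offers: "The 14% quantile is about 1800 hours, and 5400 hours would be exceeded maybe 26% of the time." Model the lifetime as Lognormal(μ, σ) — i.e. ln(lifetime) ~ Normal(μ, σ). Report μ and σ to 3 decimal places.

μ ≈ 8.184, σ ≈ 0.637

If T ~ Lognormal(μ,σ) then ln T ~ Normal(μ,σ), so the p-quantile of ln T is μ + z_p·σ.
ln(1800) = 7.496 and ln(5400) = 8.594; z_{0.14} = -1.08, z_{0.74} = 0.6433.
σ = (8.594 − 7.496)/(0.6433 − (-1.08)) = 0.637.
μ = 7.496 − (-1.08)·0.637 = 8.184.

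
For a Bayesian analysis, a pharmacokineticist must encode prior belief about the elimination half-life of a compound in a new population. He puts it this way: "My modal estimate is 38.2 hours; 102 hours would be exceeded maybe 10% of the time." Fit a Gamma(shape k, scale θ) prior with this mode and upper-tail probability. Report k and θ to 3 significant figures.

Gamma(k,θ) with k>1 has mode (k−1)θ, so θ = 38.2/(k−1).
Need P(X < 102) = 0.9 with θ tied to k this way. Start at k = 2, θ = 38.2: P(X<102) ≈ 0.746.
Too low — raise k to concentrate. Iterating converges to k ≈ 2.99.
Then θ = 38.2/(2.99−1) ≈ 19.2.

k ≈ 2.99, θ ≈ 19.2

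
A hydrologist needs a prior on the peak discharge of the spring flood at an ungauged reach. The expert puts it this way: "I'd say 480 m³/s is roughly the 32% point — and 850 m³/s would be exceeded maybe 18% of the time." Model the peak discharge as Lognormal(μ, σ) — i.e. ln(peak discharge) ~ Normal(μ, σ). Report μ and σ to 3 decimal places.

If T ~ Lognormal(μ,σ) then ln T ~ Normal(μ,σ), so the p-quantile of ln T is μ + z_p·σ.
ln(480) = 6.174 and ln(850) = 6.745; z_{0.32} = -0.4677, z_{0.82} = 0.9154.
σ = (6.745 − 6.174)/(0.9154 − (-0.4677)) = 0.413.
μ = 6.174 − (-0.4677)·0.413 = 6.367.

μ ≈ 6.367, σ ≈ 0.413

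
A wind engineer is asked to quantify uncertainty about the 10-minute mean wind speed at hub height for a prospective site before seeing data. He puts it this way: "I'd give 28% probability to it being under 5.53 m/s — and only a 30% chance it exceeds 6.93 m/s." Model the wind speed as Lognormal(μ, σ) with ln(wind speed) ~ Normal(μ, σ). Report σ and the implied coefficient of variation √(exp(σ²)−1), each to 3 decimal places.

σ ≈ 0.204, CV ≈ 0.206

If T ~ Lognormal(μ,σ) then ln T ~ Normal(μ,σ), so the p-quantile of ln T is μ + z_p·σ.
ln(5.53) = 1.71 and ln(6.93) = 1.936; z_{0.28} = -0.5828, z_{0.7} = 0.5244.
σ = (1.936 − 1.71)/(0.5244 − (-0.5828)) = 0.204.
μ = 1.71 − (-0.5828)·0.204 = 1.829.
CV = √(exp(σ²)−1) = √(exp(0.0415)−1) = 0.206.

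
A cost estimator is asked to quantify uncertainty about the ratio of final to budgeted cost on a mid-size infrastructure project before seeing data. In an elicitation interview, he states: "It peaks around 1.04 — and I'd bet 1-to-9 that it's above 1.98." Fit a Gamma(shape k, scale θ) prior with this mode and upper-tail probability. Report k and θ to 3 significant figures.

Gamma(k,θ) with k>1 has mode (k−1)θ, so θ = 1.04/(k−1).
Need P(X < 1.98) = 0.9 with θ tied to k this way. Start at k = 2, θ = 1.04: P(X<1.98) ≈ 0.567.
Too low — raise k to concentrate. Iterating converges to k ≈ 5.61.
Then θ = 1.04/(5.61−1) ≈ 0.225.

k ≈ 5.61, θ ≈ 0.225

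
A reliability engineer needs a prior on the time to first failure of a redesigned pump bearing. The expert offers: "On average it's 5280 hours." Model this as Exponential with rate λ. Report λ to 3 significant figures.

λ ≈ 0.000189

Exponential mean = 1/λ, so λ = 1/5280.0 = 0.000189.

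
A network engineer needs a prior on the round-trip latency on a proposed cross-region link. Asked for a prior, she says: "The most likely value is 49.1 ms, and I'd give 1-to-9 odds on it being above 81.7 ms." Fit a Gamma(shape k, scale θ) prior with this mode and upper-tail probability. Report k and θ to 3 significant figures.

k ≈ 8.28, θ ≈ 6.74

Gamma(k,θ) with k>1 has mode (k−1)θ, so θ = 49.1/(k−1).
Need P(X < 81.7) = 0.9 with θ tied to k this way. Start at k = 2, θ = 49.1: P(X<81.7) ≈ 0.495.
Too low — raise k to concentrate. Iterating converges to k ≈ 8.28.
Then θ = 49.1/(8.28−1) ≈ 6.74.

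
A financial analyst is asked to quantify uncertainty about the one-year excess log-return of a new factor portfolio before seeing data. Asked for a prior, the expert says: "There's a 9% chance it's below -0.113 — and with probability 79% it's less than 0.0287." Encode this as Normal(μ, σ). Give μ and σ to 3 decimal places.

The p-quantile of Normal(μ,σ) is μ + z_p·σ, with z_{0.09} = -1.341 and z_{0.79} = 0.8064.
Eliminate σ: μ = (z₂·x₁ − z₁·x₂)/(z₂ − z₁) = (0.8064·-0.113 − (-1.341)·0.0287)/2.147 = -0.025.
Then σ = (x₂ − x₁)/(z₂ − z₁) = (0.0287 − -0.113)/2.147 = 0.066.

μ = -0.025, σ = 0.066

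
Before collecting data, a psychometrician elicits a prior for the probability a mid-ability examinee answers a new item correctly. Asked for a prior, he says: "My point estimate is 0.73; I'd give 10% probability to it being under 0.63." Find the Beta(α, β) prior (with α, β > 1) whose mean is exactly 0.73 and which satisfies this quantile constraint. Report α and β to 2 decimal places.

α ≈ 24.65, β ≈ 9.12

With mean 0.73 fixed, write α = 0.73s, β = 0.27s where s = α+β.
Need P(θ < 0.63) = 0.1 under Beta(0.73s, 0.27s). Normal approximation: (q−m)/√(m(1−m)/s) ≈ z_{0.1} = -1.28, so s ≈ 0.73·0.27·(-1.28)²/(0.63−0.73)² = 32.4.
At s = 32.4: P(θ<0.63) ≈ 0.104. Adjusting to match 0.1 gives s ≈ 33.77.
So α = 0.73·33.77 ≈ 24.65, β = 0.27·33.77 ≈ 9.12.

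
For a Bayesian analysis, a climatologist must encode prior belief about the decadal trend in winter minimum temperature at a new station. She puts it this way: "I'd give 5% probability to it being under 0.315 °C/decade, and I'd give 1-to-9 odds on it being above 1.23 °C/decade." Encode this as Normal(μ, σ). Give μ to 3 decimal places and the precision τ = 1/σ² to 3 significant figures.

μ = 0.829, τ = 10.2

For Normal(μ,σ), the p-quantile is μ + z_p·σ. Here z_{0.05} = -1.645, z_{0.9} = 1.282.
So 0.315 = μ − 1.645σ and 1.23 = μ + 1.282σ.
Subtracting: σ = (1.23 − 0.315)/(1.282 − (-1.645)) = 0.313.
Then μ = 0.315 − (-1.645)·0.313 = 0.829.
Precision τ = 1/σ² = 1/0.3127² = 10.2.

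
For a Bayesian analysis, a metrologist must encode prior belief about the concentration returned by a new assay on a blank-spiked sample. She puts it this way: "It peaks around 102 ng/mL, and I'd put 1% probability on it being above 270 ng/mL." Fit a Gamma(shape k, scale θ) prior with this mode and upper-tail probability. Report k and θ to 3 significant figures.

k ≈ 5.89, θ ≈ 20.9

Gamma(k,θ) with k>1 has mode (k−1)θ, so θ = 102/(k−1).
Need P(X < 270) = 0.99 with θ tied to k this way. Start at k = 2, θ = 102: P(X<270) ≈ 0.742.
Too low — raise k to concentrate. Iterating converges to k ≈ 5.89.
Then θ = 102/(5.89−1) ≈ 20.9.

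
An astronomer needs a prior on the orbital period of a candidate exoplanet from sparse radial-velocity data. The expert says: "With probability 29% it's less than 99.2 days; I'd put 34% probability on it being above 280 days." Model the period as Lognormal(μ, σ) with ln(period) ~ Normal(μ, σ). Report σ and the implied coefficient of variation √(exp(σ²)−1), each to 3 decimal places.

σ ≈ 1.074, CV ≈ 1.474

If T ~ Lognormal(μ,σ) then ln T ~ Normal(μ,σ), so the p-quantile of ln T is μ + z_p·σ.
ln(99.2) = 4.597 and ln(280) = 5.635; z_{0.29} = -0.5534, z_{0.66} = 0.4125.
σ = (5.635 − 4.597)/(0.4125 − (-0.5534)) = 1.074.
μ = 4.597 − (-0.5534)·1.074 = 5.192.
CV = √(exp(σ²)−1) = √(exp(1.1542)−1) = 1.474.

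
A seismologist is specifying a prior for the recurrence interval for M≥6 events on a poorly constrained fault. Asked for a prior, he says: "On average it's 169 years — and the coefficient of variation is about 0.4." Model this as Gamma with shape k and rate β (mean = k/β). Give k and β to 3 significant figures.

k ≈ 6.25, β ≈ 0.037

For Gamma(k, rate β): mean = k/β, variance = k/β², so CV = 1/√k.
CV = 0.4, hence k = 1/CV² = 6.25.
Then β = k/mean = 6.25/169 = 0.037.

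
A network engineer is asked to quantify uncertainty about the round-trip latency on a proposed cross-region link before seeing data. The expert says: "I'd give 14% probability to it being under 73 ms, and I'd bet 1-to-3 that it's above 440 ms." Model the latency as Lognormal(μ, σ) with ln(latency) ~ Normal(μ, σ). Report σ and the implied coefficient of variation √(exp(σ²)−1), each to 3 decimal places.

If T ~ Lognormal(μ,σ) then ln T ~ Normal(μ,σ), so the p-quantile of ln T is μ + z_p·σ.
ln(73) = 4.29 and ln(440) = 6.087; z_{0.14} = -1.08, z_{0.75} = 0.6745.
σ = (6.087 − 4.29)/(0.6745 − (-1.08)) = 1.024.
μ = 4.29 − (-1.08)·1.024 = 5.396.
CV = √(exp(σ²)−1) = √(exp(1.0479)−1) = 1.361.

σ ≈ 1.024, CV ≈ 1.361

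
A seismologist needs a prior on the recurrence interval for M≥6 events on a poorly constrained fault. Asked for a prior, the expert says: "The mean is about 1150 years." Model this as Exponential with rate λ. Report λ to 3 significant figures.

λ ≈ 0.00087

Exponential mean = 1/λ, so λ = 1/1150.0 = 0.00087.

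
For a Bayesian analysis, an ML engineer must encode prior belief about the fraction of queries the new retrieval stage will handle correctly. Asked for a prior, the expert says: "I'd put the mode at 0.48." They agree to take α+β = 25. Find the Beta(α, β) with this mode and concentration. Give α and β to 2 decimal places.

α = 12.04, β = 12.96

For α,β > 1 the Beta mode is (α−1)/(α+β−2). With α+β = 25, the mode is (α−1)/23.
Set (α−1)/23 = 0.48 → α = 1 + 0.48·23 = 12.04.
β = 25 − α = 12.96.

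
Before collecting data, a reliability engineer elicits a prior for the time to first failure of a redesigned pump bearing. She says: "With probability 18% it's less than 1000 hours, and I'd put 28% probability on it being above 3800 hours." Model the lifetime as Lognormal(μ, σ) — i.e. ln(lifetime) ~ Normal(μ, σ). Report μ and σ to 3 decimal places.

If T ~ Lognormal(μ,σ) then ln T ~ Normal(μ,σ), so the p-quantile of ln T is μ + z_p·σ.
ln(1000) = 6.908 and ln(3800) = 8.243; z_{0.18} = -0.9154, z_{0.72} = 0.5828.
σ = (8.243 − 6.908)/(0.5828 − (-0.9154)) = 0.891.
μ = 6.908 − (-0.9154)·0.891 = 7.723.

μ ≈ 7.723, σ ≈ 0.891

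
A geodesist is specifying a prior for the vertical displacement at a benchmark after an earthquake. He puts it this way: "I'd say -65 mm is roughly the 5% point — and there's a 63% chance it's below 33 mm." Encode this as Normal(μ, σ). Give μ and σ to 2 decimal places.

μ = 16.55, σ = 49.58

For Normal(μ,σ), the p-quantile is μ + z_p·σ. Here z_{0.05} = -1.645, z_{0.63} = 0.3319.
So -65 = μ − 1.645σ and 33 = μ + 0.3319σ.
Subtracting: σ = (33 − -65)/(0.3319 − (-1.645)) = 49.58.
Then μ = -65 − (-1.645)·49.58 = 16.55.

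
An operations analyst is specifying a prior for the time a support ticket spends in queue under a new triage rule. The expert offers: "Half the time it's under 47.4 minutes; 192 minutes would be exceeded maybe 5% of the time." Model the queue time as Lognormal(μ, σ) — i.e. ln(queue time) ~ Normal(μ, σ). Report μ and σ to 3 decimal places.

If T ~ Lognormal(μ,σ) then ln T ~ Normal(μ,σ), so the p-quantile of ln T is μ + z_p·σ.
ln(47.4) = 3.859 and ln(192) = 5.257; z_{0.5} = 0, z_{0.95} = 1.645.
σ = (5.257 − 3.859)/(1.645 − (0)) = 0.850.
μ = 3.859 − (0)·0.850 = 3.859.

μ ≈ 3.859, σ ≈ 0.850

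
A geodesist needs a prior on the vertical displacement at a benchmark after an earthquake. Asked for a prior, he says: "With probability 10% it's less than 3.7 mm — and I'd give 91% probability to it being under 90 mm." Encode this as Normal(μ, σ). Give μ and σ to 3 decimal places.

μ = 45.876, σ = 32.910

For Normal(μ,σ), the p-quantile is μ + z_p·σ. Here z_{0.1} = -1.282, z_{0.91} = 1.341.
So 3.7 = μ − 1.282σ and 90 = μ + 1.341σ.
Subtracting: σ = (90 − 3.7)/(1.341 − (-1.282)) = 32.910.
Then μ = 3.7 − (-1.282)·32.910 = 45.876.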